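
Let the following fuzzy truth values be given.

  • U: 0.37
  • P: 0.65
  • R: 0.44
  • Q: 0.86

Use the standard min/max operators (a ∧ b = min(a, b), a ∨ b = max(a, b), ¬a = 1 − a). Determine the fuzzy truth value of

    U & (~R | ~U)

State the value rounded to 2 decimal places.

~R = 1 − 0.44 = 0.56
~U = 1 − 0.37 = 0.63
~R | ~U = max(a, b) on (0.56, 0.63) = 0.63
U & (~R | ~U) = min(a, b) on (0.37, 0.63) = 0.37

0.37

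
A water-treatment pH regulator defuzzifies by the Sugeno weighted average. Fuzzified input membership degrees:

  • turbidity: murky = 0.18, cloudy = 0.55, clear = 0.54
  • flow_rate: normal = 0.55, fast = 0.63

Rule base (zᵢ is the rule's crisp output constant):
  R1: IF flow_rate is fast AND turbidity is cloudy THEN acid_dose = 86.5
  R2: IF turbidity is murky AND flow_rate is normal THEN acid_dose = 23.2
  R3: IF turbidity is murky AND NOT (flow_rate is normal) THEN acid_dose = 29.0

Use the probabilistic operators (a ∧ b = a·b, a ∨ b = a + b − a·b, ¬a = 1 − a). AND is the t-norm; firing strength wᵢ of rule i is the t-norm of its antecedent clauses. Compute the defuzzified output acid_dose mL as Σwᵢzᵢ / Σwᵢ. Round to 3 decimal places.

65.751

R1 (z=86.5): fast=0.63, cloudy=0.55; AND[a·b] → w = 0.3465
R2 (z=23.2): murky=0.18, normal=0.55; AND[a·b] → w = 0.0990
R3 (z=29.0): murky=0.18, ¬normal=1−0.55=0.45; AND[a·b] → w = 0.0810
Weighted average = (0.3465·86.5 + 0.0990·23.2 + 0.0810·29.0) / (0.3465 + 0.0990 + 0.0810)
  = 34.6181 / 0.5265 = 65.751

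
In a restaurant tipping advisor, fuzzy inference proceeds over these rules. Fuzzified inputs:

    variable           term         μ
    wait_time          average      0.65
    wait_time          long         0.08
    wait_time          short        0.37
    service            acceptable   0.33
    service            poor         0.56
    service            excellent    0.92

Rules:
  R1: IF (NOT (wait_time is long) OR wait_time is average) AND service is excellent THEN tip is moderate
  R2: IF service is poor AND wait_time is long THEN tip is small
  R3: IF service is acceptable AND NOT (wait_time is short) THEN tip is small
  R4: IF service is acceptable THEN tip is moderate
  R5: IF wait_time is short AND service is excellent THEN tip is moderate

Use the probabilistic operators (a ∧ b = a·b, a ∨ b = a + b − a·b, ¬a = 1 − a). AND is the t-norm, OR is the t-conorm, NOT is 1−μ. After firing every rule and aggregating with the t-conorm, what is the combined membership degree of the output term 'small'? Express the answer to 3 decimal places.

R1: (¬long=1−0.08=0.92 OR average=0.65) = 0.9720; AND[a·b] with excellent=0.92 → w = 0.8942
R2: poor=0.56, long=0.08; AND[a·b] → w = 0.0448
R3: acceptable=0.33, ¬short=1−0.37=0.63; AND[a·b] → w = 0.2079
R4: acceptable=0.33 → w = 0.3300
R5: short=0.37, excellent=0.92; AND[a·b] → w = 0.3404
Rules with consequent 'small': {R2, R3} → strengths 0.0448, 0.2079
Aggregate via t-conorm [a + b − a·b]: 0.2434

0.243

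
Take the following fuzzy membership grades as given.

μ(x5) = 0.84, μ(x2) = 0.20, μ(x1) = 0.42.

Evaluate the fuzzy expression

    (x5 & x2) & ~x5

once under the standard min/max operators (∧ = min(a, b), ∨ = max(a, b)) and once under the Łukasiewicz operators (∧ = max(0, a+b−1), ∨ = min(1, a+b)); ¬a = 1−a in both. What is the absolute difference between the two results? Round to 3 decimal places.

Under standard min/max:
  x5 & x2 = min(a, b) on (0.84, 0.20) = 0.20
  ~x5 = 1 − 0.84 = 0.16
  (x5 & x2) & ~x5 = min(a, b) on (0.20, 0.16) = 0.16
  → value = 0.1600
Under Łukasiewicz:
  x5 & x2 = max(0, a+b−1) on (0.84, 0.20) = 0.04
  ~x5 = 1 − 0.84 = 0.16
  (x5 & x2) & ~x5 = max(0, a+b−1) on (0.04, 0.16) = 0.00
  → value = 0.0000
|0.1600 − 0.0000| = 0.160

0.160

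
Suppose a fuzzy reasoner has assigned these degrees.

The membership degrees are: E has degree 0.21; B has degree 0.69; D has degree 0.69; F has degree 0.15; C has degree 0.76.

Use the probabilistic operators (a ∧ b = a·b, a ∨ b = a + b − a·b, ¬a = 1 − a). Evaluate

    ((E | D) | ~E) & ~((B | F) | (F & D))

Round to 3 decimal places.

E | D = a + b − a·b on (0.2100, 0.6900) = 0.7551
~E = 1 − 0.2100 = 0.7900
(E | D) | ~E = a + b − a·b on (0.7551, 0.7900) = 0.9486
B | F = a + b − a·b on (0.6900, 0.1500) = 0.7365
F & D = a·b on (0.1500, 0.6900) = 0.1035
(B | F) | (F & D) = a + b − a·b on (0.7365, 0.1035) = 0.7638
~((B | F) | (F & D)) = 1 − 0.7638 = 0.2362
((E | D) | ~E) & ~((B | F) | (F & D)) = a·b on (0.9486, 0.2362) = 0.2241

0.224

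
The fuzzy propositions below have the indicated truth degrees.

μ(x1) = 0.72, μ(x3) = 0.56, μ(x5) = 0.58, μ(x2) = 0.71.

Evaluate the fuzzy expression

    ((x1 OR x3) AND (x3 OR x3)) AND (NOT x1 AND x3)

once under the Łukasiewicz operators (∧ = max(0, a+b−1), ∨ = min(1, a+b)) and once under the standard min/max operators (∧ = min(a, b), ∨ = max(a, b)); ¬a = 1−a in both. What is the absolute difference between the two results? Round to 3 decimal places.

Under Łukasiewicz:
  x1 OR x3 = min(1, a+b) on (0.72, 0.56) = 1.00
  x3 OR x3 = min(1, a+b) on (0.56, 0.56) = 1.00
  (x1 OR x3) AND (x3 OR x3) = max(0, a+b−1) on (1.00, 1.00) = 1.00
  NOT x1 = 1 − 0.72 = 0.28
  NOT x1 AND x3 = max(0, a+b−1) on (0.28, 0.56) = 0.00
  ((x1 OR x3) AND (x3 OR x3)) AND (NOT x1 AND x3) = max(0, a+b−1) on (1.00, 0.00) = 0.00
  → value = 0.0000
Under standard min/max:
  x1 OR x3 = max(a, b) on (0.72, 0.56) = 0.72
  x3 OR x3 = max(a, b) on (0.56, 0.56) = 0.56
  (x1 OR x3) AND (x3 OR x3) = min(a, b) on (0.72, 0.56) = 0.56
  NOT x1 = 1 − 0.72 = 0.28
  NOT x1 AND x3 = min(a, b) on (0.28, 0.56) = 0.28
  ((x1 OR x3) AND (x3 OR x3)) AND (NOT x1 AND x3) = min(a, b) on (0.56, 0.28) = 0.28
  → value = 0.2800
|0.0000 − 0.2800| = 0.280

0.280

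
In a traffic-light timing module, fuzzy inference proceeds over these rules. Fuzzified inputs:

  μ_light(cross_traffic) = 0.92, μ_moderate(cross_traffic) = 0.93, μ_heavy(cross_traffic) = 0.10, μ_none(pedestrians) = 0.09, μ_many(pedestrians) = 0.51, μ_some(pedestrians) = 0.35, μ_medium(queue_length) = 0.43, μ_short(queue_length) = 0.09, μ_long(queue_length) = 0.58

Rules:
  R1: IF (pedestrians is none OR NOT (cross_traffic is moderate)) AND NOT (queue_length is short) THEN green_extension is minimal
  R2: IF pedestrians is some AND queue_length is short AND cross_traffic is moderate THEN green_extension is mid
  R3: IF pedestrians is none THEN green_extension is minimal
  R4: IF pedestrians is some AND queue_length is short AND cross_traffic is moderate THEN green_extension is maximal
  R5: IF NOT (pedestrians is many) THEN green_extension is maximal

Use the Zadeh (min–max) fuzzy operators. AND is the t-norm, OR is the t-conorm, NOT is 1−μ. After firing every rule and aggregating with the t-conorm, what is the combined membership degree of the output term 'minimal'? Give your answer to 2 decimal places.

R1: (none=0.09 OR ¬moderate=1−0.93=0.07) = 0.09; AND[min(a, b)] with ¬short=1−0.09=0.91 → w = 0.09
R2: some=0.35, short=0.09, moderate=0.93; AND[min(a, b)] → w = 0.09
R3: none=0.09 → w = 0.09
R4: some=0.35, short=0.09, moderate=0.93; AND[min(a, b)] → w = 0.09
R5: ¬many=1−0.51=0.49 → w = 0.49
Rules with consequent 'minimal': {R1, R3} → strengths 0.09, 0.09
Aggregate via t-conorm [max(a, b)]: 0.09

0.09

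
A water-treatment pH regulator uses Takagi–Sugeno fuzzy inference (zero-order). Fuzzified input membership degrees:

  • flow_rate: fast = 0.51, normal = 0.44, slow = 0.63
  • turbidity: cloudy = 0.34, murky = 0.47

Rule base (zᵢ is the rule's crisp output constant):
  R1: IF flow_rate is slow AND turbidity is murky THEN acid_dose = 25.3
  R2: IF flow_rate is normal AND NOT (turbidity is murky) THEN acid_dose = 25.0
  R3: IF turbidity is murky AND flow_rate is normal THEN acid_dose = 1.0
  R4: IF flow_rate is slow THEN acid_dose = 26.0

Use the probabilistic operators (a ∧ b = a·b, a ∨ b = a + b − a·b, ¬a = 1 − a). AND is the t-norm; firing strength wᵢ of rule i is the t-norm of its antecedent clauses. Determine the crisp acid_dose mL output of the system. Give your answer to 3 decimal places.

21.893

R1 (z=25.3): slow=0.63, murky=0.47; AND[a·b] → w = 0.2961
R2 (z=25.0): normal=0.44, ¬murky=1−0.47=0.53; AND[a·b] → w = 0.2332
R3 (z=1.0): murky=0.47, normal=0.44; AND[a·b] → w = 0.2068
R4 (z=26.0): slow=0.63 → w = 0.6300
Weighted average = (0.2961·25.3 + 0.2332·25.0 + 0.2068·1.0 + 0.6300·26.0) / (0.2961 + 0.2332 + 0.2068 + 0.6300)
  = 29.9081 / 1.3661 = 21.893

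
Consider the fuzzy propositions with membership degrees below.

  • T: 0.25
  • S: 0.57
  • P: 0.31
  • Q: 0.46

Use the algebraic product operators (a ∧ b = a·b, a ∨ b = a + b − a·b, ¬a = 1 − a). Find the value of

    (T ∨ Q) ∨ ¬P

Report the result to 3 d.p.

T ∨ Q = a + b − a·b on (0.2500, 0.4600) = 0.5950
¬P = 1 − 0.3100 = 0.6900
(T ∨ Q) ∨ ¬P = a + b − a·b on (0.5950, 0.6900) = 0.8744

0.874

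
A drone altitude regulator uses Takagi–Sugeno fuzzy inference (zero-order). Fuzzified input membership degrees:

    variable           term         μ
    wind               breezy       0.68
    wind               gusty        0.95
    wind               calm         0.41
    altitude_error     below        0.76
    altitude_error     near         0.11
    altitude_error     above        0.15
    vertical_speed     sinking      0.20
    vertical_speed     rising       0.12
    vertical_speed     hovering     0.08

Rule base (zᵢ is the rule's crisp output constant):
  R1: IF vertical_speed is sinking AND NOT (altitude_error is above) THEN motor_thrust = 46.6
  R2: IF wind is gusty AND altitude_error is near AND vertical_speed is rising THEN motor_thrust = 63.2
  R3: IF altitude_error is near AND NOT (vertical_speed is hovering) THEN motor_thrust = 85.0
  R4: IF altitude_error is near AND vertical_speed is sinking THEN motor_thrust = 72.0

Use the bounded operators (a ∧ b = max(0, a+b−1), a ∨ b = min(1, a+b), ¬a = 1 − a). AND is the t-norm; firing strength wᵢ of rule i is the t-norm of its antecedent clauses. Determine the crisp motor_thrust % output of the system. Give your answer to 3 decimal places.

61.000

R1 (z=46.6): sinking=0.20, ¬above=1−0.15=0.85; AND[max(0, a+b−1)] → w = 0.05
R2 (z=63.2): gusty=0.95, near=0.11, rising=0.12; AND[max(0, a+b−1)] → w = 0.00
R3 (z=85.0): near=0.11, ¬hovering=1−0.08=0.92; AND[max(0, a+b−1)] → w = 0.03
R4 (z=72.0): near=0.11, sinking=0.20; AND[max(0, a+b−1)] → w = 0.00
Weighted average = (0.05·46.6 + 0.00·63.2 + 0.03·85.0 + 0.00·72.0) / (0.05 + 0.00 + 0.03 + 0.00)
  = 4.8800 / 0.0800 = 61.000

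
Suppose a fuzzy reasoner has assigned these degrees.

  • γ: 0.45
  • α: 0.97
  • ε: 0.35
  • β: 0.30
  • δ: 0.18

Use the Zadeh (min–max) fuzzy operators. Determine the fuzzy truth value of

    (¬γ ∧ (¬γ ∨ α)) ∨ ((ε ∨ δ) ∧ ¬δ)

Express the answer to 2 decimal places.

¬γ = 1 − 0.45 = 0.55
¬γ = 1 − 0.45 = 0.55
¬γ ∨ α = max(a, b) on (0.55, 0.97) = 0.97
¬γ ∧ (¬γ ∨ α) = min(a, b) on (0.55, 0.97) = 0.55
ε ∨ δ = max(a, b) on (0.35, 0.18) = 0.35
¬δ = 1 − 0.18 = 0.82
(ε ∨ δ) ∧ ¬δ = min(a, b) on (0.35, 0.82) = 0.35
(¬γ ∧ (¬γ ∨ α)) ∨ ((ε ∨ δ) ∧ ¬δ) = max(a, b) on (0.55, 0.35) = 0.55

0.55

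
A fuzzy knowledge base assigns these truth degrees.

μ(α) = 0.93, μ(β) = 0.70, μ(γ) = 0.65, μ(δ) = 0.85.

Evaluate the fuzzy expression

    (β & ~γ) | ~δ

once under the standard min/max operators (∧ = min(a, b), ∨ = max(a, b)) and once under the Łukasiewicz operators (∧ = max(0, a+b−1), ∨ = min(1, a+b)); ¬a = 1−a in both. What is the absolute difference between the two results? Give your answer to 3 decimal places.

0.150

Under standard min/max:
  ~γ = 1 − 0.65 = 0.35
  β & ~γ = min(a, b) on (0.70, 0.35) = 0.35
  ~δ = 1 − 0.85 = 0.15
  (β & ~γ) | ~δ = max(a, b) on (0.35, 0.15) = 0.35
  → value = 0.3500
Under Łukasiewicz:
  ~γ = 1 − 0.65 = 0.35
  β & ~γ = max(0, a+b−1) on (0.70, 0.35) = 0.05
  ~δ = 1 − 0.85 = 0.15
  (β & ~γ) | ~δ = min(1, a+b) on (0.05, 0.15) = 0.20
  → value = 0.2000
|0.3500 − 0.2000| = 0.150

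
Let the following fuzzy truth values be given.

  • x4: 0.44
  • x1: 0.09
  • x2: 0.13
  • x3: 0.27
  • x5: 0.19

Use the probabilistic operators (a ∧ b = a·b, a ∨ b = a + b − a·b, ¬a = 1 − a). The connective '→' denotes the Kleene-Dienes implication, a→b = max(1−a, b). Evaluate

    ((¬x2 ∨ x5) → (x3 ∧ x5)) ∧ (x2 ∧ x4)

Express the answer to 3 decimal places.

¬x2 = 1 − 0.1300 = 0.8700
¬x2 ∨ x5 = a + b − a·b on (0.8700, 0.1900) = 0.8947
x3 ∧ x5 = a·b on (0.2700, 0.1900) = 0.0513
(¬x2 ∨ x5) → (x3 ∧ x5)  [Kleene-Dienes: max(1−a, b)] with a=0.8947, b=0.0513 → 0.1053
x2 ∧ x4 = a·b on (0.1300, 0.4400) = 0.0572
((¬x2 ∨ x5) → (x3 ∧ x5)) ∧ (x2 ∧ x4) = a·b on (0.1053, 0.0572) = 0.0060

0.006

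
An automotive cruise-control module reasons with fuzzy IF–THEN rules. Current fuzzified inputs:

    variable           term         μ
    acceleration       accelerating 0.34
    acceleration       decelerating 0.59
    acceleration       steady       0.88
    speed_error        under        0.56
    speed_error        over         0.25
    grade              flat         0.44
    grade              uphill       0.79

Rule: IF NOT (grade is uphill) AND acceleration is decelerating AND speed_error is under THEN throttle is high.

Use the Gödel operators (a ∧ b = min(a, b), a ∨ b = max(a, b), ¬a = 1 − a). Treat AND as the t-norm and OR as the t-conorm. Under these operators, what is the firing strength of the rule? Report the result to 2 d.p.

firing strength: ¬uphill=1−0.79=0.21, decelerating=0.59, under=0.56; AND[min(a, b)] → w = 0.21

0.21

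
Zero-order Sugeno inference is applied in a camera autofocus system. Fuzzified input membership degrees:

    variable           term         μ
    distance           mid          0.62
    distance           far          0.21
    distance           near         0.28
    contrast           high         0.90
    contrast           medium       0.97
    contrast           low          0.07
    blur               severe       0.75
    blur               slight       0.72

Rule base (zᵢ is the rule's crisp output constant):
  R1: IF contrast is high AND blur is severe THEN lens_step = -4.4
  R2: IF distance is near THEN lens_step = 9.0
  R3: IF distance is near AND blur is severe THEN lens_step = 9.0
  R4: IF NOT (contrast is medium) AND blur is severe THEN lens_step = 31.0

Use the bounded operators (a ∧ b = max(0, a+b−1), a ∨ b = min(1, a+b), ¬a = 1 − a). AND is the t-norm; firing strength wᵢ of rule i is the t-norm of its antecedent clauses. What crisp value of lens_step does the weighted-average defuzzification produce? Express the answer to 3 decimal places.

R1 (z=-4.4): high=0.90, severe=0.75; AND[max(0, a+b−1)] → w = 0.65
R2 (z=9.0): near=0.28 → w = 0.28
R3 (z=9.0): near=0.28, severe=0.75; AND[max(0, a+b−1)] → w = 0.03
R4 (z=31.0): ¬medium=1−0.97=0.03, severe=0.75; AND[max(0, a+b−1)] → w = 0.00
Weighted average = (0.65·-4.4 + 0.28·9.0 + 0.03·9.0 + 0.00·31.0) / (0.65 + 0.28 + 0.03 + 0.00)
  = -0.0700 / 0.9600 = -0.073

-0.073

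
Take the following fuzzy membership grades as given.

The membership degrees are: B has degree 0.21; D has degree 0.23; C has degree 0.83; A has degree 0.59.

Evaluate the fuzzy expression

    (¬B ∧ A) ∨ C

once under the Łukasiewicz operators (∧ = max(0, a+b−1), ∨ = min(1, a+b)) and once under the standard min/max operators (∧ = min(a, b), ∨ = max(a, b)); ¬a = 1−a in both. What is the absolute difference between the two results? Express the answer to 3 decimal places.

Under Łukasiewicz:
  ¬B = 1 − 0.21 = 0.79
  ¬B ∧ A = max(0, a+b−1) on (0.79, 0.59) = 0.38
  (¬B ∧ A) ∨ C = min(1, a+b) on (0.38, 0.83) = 1.00
  → value = 1.0000
Under standard min/max:
  ¬B = 1 − 0.21 = 0.79
  ¬B ∧ A = min(a, b) on (0.79, 0.59) = 0.59
  (¬B ∧ A) ∨ C = max(a, b) on (0.59, 0.83) = 0.83
  → value = 0.8300
|1.0000 − 0.8300| = 0.170

0.170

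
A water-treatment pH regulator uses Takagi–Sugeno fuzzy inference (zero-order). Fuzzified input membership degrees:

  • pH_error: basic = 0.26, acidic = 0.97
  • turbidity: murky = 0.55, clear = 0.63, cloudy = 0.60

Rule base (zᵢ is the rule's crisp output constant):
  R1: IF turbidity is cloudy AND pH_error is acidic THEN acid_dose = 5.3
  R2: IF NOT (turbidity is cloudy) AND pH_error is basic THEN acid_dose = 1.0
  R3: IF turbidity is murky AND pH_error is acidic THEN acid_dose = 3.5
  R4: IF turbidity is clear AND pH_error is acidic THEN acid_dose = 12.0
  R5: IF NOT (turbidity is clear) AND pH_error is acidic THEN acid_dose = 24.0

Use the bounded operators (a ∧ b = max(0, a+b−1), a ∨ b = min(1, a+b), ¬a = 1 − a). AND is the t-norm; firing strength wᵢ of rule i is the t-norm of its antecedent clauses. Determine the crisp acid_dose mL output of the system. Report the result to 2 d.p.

R1 (z=5.3): cloudy=0.60, acidic=0.97; AND[max(0, a+b−1)] → w = 0.57
R2 (z=1.0): ¬cloudy=1−0.60=0.40, basic=0.26; AND[max(0, a+b−1)] → w = 0.00
R3 (z=3.5): murky=0.55, acidic=0.97; AND[max(0, a+b−1)] → w = 0.52
R4 (z=12.0): clear=0.63, acidic=0.97; AND[max(0, a+b−1)] → w = 0.60
R5 (z=24.0): ¬clear=1−0.63=0.37, acidic=0.97; AND[max(0, a+b−1)] → w = 0.34
Weighted average = (0.57·5.3 + 0.00·1.0 + 0.52·3.5 + 0.60·12.0 + 0.34·24.0) / (0.57 + 0.00 + 0.52 + 0.60 + 0.34)
  = 20.2010 / 2.0300 = 9.95

9.95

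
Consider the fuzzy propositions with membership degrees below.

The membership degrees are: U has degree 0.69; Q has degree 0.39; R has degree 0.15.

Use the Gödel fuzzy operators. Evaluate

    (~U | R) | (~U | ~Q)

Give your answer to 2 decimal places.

~U = 1 − 0.69 = 0.31
~U | R = max(a, b) on (0.31, 0.15) = 0.31
~U = 1 − 0.69 = 0.31
~Q = 1 − 0.39 = 0.61
~U | ~Q = max(a, b) on (0.31, 0.61) = 0.61
(~U | R) | (~U | ~Q) = max(a, b) on (0.31, 0.61) = 0.61

0.61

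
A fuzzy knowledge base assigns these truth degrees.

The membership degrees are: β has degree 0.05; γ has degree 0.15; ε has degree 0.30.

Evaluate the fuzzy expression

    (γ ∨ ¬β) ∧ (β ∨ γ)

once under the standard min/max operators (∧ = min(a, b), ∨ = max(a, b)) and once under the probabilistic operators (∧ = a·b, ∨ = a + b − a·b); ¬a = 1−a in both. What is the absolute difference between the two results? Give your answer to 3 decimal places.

0.034

Under standard min/max:
  ¬β = 1 − 0.05 = 0.95
  γ ∨ ¬β = max(a, b) on (0.15, 0.95) = 0.95
  β ∨ γ = max(a, b) on (0.05, 0.15) = 0.15
  (γ ∨ ¬β) ∧ (β ∨ γ) = min(a, b) on (0.95, 0.15) = 0.15
  → value = 0.1500
Under probabilistic:
  ¬β = 1 − 0.0500 = 0.9500
  γ ∨ ¬β = a + b − a·b on (0.1500, 0.9500) = 0.9575
  β ∨ γ = a + b − a·b on (0.0500, 0.1500) = 0.1925
  (γ ∨ ¬β) ∧ (β ∨ γ) = a·b on (0.9575, 0.1925) = 0.1843
  → value = 0.1843
|0.1500 − 0.1843| = 0.034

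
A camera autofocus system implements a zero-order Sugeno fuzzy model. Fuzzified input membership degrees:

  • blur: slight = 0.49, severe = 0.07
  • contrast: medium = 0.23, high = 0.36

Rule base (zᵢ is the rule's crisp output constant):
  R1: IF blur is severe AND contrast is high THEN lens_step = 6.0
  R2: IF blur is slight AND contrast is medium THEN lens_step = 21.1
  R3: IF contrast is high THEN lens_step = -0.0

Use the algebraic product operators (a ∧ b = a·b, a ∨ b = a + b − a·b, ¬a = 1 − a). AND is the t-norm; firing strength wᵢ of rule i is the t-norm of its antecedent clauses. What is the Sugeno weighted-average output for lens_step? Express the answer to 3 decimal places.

5.080

R1 (z=6.0): severe=0.07, high=0.36; AND[a·b] → w = 0.0252
R2 (z=21.1): slight=0.49, medium=0.23; AND[a·b] → w = 0.1127
R3 (z=-0.0): high=0.36 → w = 0.3600
Weighted average = (0.0252·6.0 + 0.1127·21.1 + 0.3600·-0.0) / (0.0252 + 0.1127 + 0.3600)
  = 2.5292 / 0.4979 = 5.080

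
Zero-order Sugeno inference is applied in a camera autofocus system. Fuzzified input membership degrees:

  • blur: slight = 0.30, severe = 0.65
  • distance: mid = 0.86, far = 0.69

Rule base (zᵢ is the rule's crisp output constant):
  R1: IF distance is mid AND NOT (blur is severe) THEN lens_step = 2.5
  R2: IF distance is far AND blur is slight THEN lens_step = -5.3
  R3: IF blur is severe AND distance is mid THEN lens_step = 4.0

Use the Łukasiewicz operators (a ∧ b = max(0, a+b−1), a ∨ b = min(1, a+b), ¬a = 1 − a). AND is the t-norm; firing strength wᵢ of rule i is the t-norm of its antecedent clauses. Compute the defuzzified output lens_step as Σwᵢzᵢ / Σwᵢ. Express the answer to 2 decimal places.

3.56

R1 (z=2.5): mid=0.86, ¬severe=1−0.65=0.35; AND[max(0, a+b−1)] → w = 0.21
R2 (z=-5.3): far=0.69, slight=0.30; AND[max(0, a+b−1)] → w = 0.00
R3 (z=4.0): severe=0.65, mid=0.86; AND[max(0, a+b−1)] → w = 0.51
Weighted average = (0.21·2.5 + 0.00·-5.3 + 0.51·4.0) / (0.21 + 0.00 + 0.51)
  = 2.5650 / 0.7200 = 3.56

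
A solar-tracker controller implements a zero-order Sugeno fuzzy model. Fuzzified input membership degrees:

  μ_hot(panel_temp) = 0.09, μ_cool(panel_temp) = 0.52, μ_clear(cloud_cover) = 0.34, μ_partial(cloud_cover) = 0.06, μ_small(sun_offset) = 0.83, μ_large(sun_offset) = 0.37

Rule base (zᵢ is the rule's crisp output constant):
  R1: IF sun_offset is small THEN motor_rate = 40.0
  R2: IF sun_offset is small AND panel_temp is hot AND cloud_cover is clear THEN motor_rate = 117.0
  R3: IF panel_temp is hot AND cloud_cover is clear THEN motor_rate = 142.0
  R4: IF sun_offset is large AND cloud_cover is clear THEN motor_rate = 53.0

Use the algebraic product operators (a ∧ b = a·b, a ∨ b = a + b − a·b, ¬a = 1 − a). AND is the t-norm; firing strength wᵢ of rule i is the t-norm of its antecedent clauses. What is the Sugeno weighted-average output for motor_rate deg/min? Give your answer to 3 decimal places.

R1 (z=40.0): small=0.83 → w = 0.8300
R2 (z=117.0): small=0.83, hot=0.09, clear=0.34; AND[a·b] → w = 0.0254
R3 (z=142.0): hot=0.09, clear=0.34; AND[a·b] → w = 0.0306
R4 (z=53.0): large=0.37, clear=0.34; AND[a·b] → w = 0.1258
Weighted average = (0.8300·40.0 + 0.0254·117.0 + 0.0306·142.0 + 0.1258·53.0) / (0.8300 + 0.0254 + 0.0306 + 0.1258)
  = 47.1842 / 1.0118 = 46.634

46.634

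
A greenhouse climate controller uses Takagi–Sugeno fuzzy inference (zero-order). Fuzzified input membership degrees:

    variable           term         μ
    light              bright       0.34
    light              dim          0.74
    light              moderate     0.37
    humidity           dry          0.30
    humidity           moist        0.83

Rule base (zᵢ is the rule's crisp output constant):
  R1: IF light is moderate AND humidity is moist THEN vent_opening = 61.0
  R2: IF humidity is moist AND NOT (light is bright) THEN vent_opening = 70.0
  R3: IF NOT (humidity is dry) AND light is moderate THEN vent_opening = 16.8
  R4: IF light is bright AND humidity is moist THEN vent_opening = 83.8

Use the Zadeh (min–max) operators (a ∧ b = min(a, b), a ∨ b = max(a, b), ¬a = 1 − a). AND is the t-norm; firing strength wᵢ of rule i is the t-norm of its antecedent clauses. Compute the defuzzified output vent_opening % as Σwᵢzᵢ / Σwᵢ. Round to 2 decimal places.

59.47

R1 (z=61.0): moderate=0.37, moist=0.83; AND[min(a, b)] → w = 0.37
R2 (z=70.0): moist=0.83, ¬bright=1−0.34=0.66; AND[min(a, b)] → w = 0.66
R3 (z=16.8): ¬dry=1−0.30=0.70, moderate=0.37; AND[min(a, b)] → w = 0.37
R4 (z=83.8): bright=0.34, moist=0.83; AND[min(a, b)] → w = 0.34
Weighted average = (0.37·61.0 + 0.66·70.0 + 0.37·16.8 + 0.34·83.8) / (0.37 + 0.66 + 0.37 + 0.34)
  = 103.4780 / 1.7400 = 59.47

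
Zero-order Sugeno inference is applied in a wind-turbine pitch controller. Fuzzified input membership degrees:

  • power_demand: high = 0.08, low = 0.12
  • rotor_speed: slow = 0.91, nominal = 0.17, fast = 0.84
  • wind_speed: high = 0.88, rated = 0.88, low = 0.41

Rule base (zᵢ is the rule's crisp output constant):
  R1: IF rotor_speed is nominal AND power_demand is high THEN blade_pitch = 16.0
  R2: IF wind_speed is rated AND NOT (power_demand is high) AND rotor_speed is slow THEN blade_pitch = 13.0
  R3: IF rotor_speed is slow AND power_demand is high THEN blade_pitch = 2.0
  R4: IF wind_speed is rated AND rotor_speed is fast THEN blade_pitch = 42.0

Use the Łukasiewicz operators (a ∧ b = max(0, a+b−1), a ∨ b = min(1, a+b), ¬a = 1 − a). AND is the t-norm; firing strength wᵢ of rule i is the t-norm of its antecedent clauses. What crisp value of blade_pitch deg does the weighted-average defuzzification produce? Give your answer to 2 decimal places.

27.60

R1 (z=16.0): nominal=0.17, high=0.08; AND[max(0, a+b−1)] → w = 0.00
R2 (z=13.0): rated=0.88, ¬high=1−0.08=0.92, slow=0.91; AND[max(0, a+b−1)] → w = 0.71
R3 (z=2.0): slow=0.91, high=0.08; AND[max(0, a+b−1)] → w = 0.00
R4 (z=42.0): rated=0.88, fast=0.84; AND[max(0, a+b−1)] → w = 0.72
Weighted average = (0.00·16.0 + 0.71·13.0 + 0.00·2.0 + 0.72·42.0) / (0.00 + 0.71 + 0.00 + 0.72)
  = 39.4700 / 1.4300 = 27.60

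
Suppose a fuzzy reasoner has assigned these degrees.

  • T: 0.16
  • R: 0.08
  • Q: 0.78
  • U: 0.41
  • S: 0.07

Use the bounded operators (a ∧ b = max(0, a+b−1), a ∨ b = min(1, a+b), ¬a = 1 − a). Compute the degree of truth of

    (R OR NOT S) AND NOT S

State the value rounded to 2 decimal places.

0.93

NOT S = 1 − 0.07 = 0.93
R OR NOT S = min(1, a+b) on (0.08, 0.93) = 1.00
NOT S = 1 − 0.07 = 0.93
(R OR NOT S) AND NOT S = max(0, a+b−1) on (1.00, 0.93) = 0.93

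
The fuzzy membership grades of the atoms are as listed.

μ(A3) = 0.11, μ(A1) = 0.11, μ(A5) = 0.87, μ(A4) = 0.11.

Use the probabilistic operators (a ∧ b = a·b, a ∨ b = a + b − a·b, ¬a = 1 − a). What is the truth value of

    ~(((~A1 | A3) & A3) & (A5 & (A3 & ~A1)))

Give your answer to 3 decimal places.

0.992

~A1 = 1 − 0.1100 = 0.8900
~A1 | A3 = a + b − a·b on (0.8900, 0.1100) = 0.9021
(~A1 | A3) & A3 = a·b on (0.9021, 0.1100) = 0.0992
~A1 = 1 − 0.1100 = 0.8900
A3 & ~A1 = a·b on (0.1100, 0.8900) = 0.0979
A5 & (A3 & ~A1) = a·b on (0.8700, 0.0979) = 0.0852
((~A1 | A3) & A3) & (A5 & (A3 & ~A1)) = a·b on (0.0992, 0.0852) = 0.0085
~(((~A1 | A3) & A3) & (A5 & (A3 & ~A1))) = 1 − 0.0085 = 0.9915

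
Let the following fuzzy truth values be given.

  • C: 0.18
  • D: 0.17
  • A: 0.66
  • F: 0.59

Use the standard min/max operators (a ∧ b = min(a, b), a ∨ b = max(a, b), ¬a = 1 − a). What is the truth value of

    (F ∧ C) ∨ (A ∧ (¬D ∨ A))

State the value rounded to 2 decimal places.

F ∧ C = min(a, b) on (0.59, 0.18) = 0.18
¬D = 1 − 0.17 = 0.83
¬D ∨ A = max(a, b) on (0.83, 0.66) = 0.83
A ∧ (¬D ∨ A) = min(a, b) on (0.66, 0.83) = 0.66
(F ∧ C) ∨ (A ∧ (¬D ∨ A)) = max(a, b) on (0.18, 0.66) = 0.66

0.66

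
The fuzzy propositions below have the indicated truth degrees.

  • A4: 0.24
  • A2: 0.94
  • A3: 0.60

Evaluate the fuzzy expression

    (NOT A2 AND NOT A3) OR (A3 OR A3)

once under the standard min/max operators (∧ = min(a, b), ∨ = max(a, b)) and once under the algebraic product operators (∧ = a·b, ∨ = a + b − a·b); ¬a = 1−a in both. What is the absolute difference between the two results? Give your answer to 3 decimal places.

0.244

Under standard min/max:
  NOT A2 = 1 − 0.94 = 0.06
  NOT A3 = 1 − 0.60 = 0.40
  NOT A2 AND NOT A3 = min(a, b) on (0.06, 0.40) = 0.06
  A3 OR A3 = max(a, b) on (0.60, 0.60) = 0.60
  (NOT A2 AND NOT A3) OR (A3 OR A3) = max(a, b) on (0.06, 0.60) = 0.60
  → value = 0.6000
Under algebraic product:
  NOT A2 = 1 − 0.9400 = 0.0600
  NOT A3 = 1 − 0.6000 = 0.4000
  NOT A2 AND NOT A3 = a·b on (0.0600, 0.4000) = 0.0240
  A3 OR A3 = a + b − a·b on (0.6000, 0.6000) = 0.8400
  (NOT A2 AND NOT A3) OR (A3 OR A3) = a + b − a·b on (0.0240, 0.8400) = 0.8438
  → value = 0.8438
|0.6000 − 0.8438| = 0.244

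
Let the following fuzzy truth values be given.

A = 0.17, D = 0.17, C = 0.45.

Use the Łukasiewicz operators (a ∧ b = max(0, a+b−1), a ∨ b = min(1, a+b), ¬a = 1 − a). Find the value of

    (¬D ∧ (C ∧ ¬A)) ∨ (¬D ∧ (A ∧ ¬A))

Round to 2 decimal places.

0.11

¬D = 1 − 0.17 = 0.83
¬A = 1 − 0.17 = 0.83
C ∧ ¬A = max(0, a+b−1) on (0.45, 0.83) = 0.28
¬D ∧ (C ∧ ¬A) = max(0, a+b−1) on (0.83, 0.28) = 0.11
¬D = 1 − 0.17 = 0.83
¬A = 1 − 0.17 = 0.83
A ∧ ¬A = max(0, a+b−1) on (0.17, 0.83) = 0.00
¬D ∧ (A ∧ ¬A) = max(0, a+b−1) on (0.83, 0.00) = 0.00
(¬D ∧ (C ∧ ¬A)) ∨ (¬D ∧ (A ∧ ¬A)) = min(1, a+b) on (0.11, 0.00) = 0.11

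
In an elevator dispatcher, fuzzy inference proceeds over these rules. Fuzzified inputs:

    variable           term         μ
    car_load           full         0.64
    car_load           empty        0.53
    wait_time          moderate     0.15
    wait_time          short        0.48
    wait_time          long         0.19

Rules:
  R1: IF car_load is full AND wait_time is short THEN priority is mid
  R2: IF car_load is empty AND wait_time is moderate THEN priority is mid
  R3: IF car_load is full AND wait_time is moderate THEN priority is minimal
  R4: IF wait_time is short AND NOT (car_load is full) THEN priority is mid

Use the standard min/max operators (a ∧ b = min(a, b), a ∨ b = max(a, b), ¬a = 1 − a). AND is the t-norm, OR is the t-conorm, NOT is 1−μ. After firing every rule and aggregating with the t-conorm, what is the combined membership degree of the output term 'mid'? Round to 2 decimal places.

R1: full=0.64, short=0.48; AND[min(a, b)] → w = 0.48
R2: empty=0.53, moderate=0.15; AND[min(a, b)] → w = 0.15
R3: full=0.64, moderate=0.15; AND[min(a, b)] → w = 0.15
R4: short=0.48, ¬full=1−0.64=0.36; AND[min(a, b)] → w = 0.36
Rules with consequent 'mid': {R1, R2, R4} → strengths 0.48, 0.15, 0.36
Aggregate via t-conorm [max(a, b)]: 0.48

0.48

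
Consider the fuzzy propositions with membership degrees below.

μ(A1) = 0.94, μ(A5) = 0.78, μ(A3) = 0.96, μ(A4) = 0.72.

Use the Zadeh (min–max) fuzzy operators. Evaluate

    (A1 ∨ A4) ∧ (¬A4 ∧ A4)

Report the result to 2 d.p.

A1 ∨ A4 = max(a, b) on (0.94, 0.72) = 0.94
¬A4 = 1 − 0.72 = 0.28
¬A4 ∧ A4 = min(a, b) on (0.28, 0.72) = 0.28
(A1 ∨ A4) ∧ (¬A4 ∧ A4) = min(a, b) on (0.94, 0.28) = 0.28

0.28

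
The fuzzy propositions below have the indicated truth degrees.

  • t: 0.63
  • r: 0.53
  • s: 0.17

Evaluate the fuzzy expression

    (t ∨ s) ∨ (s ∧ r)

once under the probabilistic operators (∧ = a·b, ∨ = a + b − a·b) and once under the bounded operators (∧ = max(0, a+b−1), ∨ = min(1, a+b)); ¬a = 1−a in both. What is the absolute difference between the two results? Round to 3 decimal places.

0.079

Under probabilistic:
  t ∨ s = a + b − a·b on (0.6300, 0.1700) = 0.6929
  s ∧ r = a·b on (0.1700, 0.5300) = 0.0901
  (t ∨ s) ∨ (s ∧ r) = a + b − a·b on (0.6929, 0.0901) = 0.7206
  → value = 0.7206
Under bounded:
  t ∨ s = min(1, a+b) on (0.63, 0.17) = 0.80
  s ∧ r = max(0, a+b−1) on (0.17, 0.53) = 0.00
  (t ∨ s) ∨ (s ∧ r) = min(1, a+b) on (0.80, 0.00) = 0.80
  → value = 0.8000
|0.7206 − 0.8000| = 0.079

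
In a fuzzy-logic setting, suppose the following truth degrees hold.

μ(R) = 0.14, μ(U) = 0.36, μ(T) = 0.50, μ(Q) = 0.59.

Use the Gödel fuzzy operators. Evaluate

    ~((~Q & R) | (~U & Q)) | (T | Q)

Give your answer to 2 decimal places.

~Q = 1 − 0.59 = 0.41
~Q & R = min(a, b) on (0.41, 0.14) = 0.14
~U = 1 − 0.36 = 0.64
~U & Q = min(a, b) on (0.64, 0.59) = 0.59
(~Q & R) | (~U & Q) = max(a, b) on (0.14, 0.59) = 0.59
~((~Q & R) | (~U & Q)) = 1 − 0.59 = 0.41
T | Q = max(a, b) on (0.50, 0.59) = 0.59
~((~Q & R) | (~U & Q)) | (T | Q) = max(a, b) on (0.41, 0.59) = 0.59

0.59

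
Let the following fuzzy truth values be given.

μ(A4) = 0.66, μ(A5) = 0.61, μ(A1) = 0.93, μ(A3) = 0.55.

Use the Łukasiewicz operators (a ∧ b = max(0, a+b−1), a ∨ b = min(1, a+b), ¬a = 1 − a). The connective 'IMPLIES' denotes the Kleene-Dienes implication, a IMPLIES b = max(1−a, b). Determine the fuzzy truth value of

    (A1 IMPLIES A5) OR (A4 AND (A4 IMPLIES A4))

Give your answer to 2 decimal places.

A1 IMPLIES A5  [Kleene-Dienes: max(1−a, b)] with a=0.93, b=0.61 → 0.61
A4 IMPLIES A4  [Kleene-Dienes: max(1−a, b)] with a=0.66, b=0.66 → 0.66
A4 AND (A4 IMPLIES A4) = max(0, a+b−1) on (0.66, 0.66) = 0.32
(A1 IMPLIES A5) OR (A4 AND (A4 IMPLIES A4)) = min(1, a+b) on (0.61, 0.32) = 0.93

0.93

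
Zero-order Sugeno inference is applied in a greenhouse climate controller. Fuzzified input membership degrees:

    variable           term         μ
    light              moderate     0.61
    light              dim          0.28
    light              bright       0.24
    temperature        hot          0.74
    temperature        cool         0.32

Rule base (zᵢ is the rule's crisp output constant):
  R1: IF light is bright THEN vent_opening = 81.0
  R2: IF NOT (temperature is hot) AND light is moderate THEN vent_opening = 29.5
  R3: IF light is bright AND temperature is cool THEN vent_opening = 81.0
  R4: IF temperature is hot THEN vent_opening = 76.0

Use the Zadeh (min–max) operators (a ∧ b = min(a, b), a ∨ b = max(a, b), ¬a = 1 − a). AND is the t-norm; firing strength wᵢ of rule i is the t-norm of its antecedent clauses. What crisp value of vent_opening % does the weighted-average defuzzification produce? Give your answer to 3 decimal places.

69.453

R1 (z=81.0): bright=0.24 → w = 0.24
R2 (z=29.5): ¬hot=1−0.74=0.26, moderate=0.61; AND[min(a, b)] → w = 0.26
R3 (z=81.0): bright=0.24, cool=0.32; AND[min(a, b)] → w = 0.24
R4 (z=76.0): hot=0.74 → w = 0.74
Weighted average = (0.24·81.0 + 0.26·29.5 + 0.24·81.0 + 0.74·76.0) / (0.24 + 0.26 + 0.24 + 0.74)
  = 102.7900 / 1.4800 = 69.453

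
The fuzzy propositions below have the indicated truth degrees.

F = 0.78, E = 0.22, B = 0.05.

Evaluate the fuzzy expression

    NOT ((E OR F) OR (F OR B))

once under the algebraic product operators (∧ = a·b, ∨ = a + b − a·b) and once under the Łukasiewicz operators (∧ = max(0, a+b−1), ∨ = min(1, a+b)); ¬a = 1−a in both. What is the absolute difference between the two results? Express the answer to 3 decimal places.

Under algebraic product:
  E OR F = a + b − a·b on (0.2200, 0.7800) = 0.8284
  F OR B = a + b − a·b on (0.7800, 0.0500) = 0.7910
  (E OR F) OR (F OR B) = a + b − a·b on (0.8284, 0.7910) = 0.9641
  NOT ((E OR F) OR (F OR B)) = 1 − 0.9641 = 0.0359
  → value = 0.0359
Under Łukasiewicz:
  E OR F = min(1, a+b) on (0.22, 0.78) = 1.00
  F OR B = min(1, a+b) on (0.78, 0.05) = 0.83
  (E OR F) OR (F OR B) = min(1, a+b) on (1.00, 0.83) = 1.00
  NOT ((E OR F) OR (F OR B)) = 1 − 1.00 = 0.00
  → value = 0.0000
|0.0359 − 0.0000| = 0.036

0.036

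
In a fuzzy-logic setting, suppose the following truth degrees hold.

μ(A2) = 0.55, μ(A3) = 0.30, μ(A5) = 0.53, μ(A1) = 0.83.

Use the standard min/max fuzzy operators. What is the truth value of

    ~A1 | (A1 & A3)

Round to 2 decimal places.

~A1 = 1 − 0.83 = 0.17
A1 & A3 = min(a, b) on (0.83, 0.30) = 0.30
~A1 | (A1 & A3) = max(a, b) on (0.17, 0.30) = 0.30

0.30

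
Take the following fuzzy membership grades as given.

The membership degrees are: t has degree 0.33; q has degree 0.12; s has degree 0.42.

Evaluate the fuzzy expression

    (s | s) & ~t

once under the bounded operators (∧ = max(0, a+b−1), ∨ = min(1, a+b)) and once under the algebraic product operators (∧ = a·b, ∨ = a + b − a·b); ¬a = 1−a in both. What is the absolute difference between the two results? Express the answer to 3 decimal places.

Under bounded:
  s | s = min(1, a+b) on (0.42, 0.42) = 0.84
  ~t = 1 − 0.33 = 0.67
  (s | s) & ~t = max(0, a+b−1) on (0.84, 0.67) = 0.51
  → value = 0.5100
Under algebraic product:
  s | s = a + b − a·b on (0.4200, 0.4200) = 0.6636
  ~t = 1 − 0.3300 = 0.6700
  (s | s) & ~t = a·b on (0.6636, 0.6700) = 0.4446
  → value = 0.4446
|0.5100 − 0.4446| = 0.065

0.065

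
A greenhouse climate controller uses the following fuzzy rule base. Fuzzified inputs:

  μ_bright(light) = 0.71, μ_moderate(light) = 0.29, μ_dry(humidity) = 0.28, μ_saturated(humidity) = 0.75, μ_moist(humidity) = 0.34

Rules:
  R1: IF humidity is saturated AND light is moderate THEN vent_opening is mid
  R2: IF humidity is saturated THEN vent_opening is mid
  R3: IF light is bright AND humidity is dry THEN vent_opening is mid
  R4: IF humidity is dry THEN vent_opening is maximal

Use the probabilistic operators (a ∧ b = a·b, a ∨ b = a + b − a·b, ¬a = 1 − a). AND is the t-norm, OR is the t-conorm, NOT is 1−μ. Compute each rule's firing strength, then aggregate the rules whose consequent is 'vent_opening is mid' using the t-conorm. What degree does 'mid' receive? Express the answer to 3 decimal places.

R1: saturated=0.75, moderate=0.29; AND[a·b] → w = 0.2175
R2: saturated=0.75 → w = 0.7500
R3: bright=0.71, dry=0.28; AND[a·b] → w = 0.1988
R4: dry=0.28 → w = 0.2800
Rules with consequent 'mid': {R1, R2, R3} → strengths 0.2175, 0.7500, 0.1988
Aggregate via t-conorm [a + b − a·b]: 0.8433

0.843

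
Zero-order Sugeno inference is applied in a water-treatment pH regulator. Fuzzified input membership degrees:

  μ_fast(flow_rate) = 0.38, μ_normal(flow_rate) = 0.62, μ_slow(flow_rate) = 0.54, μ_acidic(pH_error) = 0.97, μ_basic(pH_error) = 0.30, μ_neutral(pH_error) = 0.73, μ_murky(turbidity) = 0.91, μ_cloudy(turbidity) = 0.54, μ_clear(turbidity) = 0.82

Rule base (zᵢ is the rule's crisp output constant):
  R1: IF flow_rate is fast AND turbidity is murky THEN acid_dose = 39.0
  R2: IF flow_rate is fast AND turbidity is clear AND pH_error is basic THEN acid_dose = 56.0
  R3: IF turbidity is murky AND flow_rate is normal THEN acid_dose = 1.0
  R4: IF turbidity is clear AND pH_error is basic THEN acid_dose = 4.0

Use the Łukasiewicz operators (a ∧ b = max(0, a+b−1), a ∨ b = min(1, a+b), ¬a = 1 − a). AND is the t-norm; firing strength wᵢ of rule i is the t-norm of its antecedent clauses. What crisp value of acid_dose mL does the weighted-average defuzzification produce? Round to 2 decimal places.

R1 (z=39.0): fast=0.38, murky=0.91; AND[max(0, a+b−1)] → w = 0.29
R2 (z=56.0): fast=0.38, clear=0.82, basic=0.30; AND[max(0, a+b−1)] → w = 0.00
R3 (z=1.0): murky=0.91, normal=0.62; AND[max(0, a+b−1)] → w = 0.53
R4 (z=4.0): clear=0.82, basic=0.30; AND[max(0, a+b−1)] → w = 0.12
Weighted average = (0.29·39.0 + 0.00·56.0 + 0.53·1.0 + 0.12·4.0) / (0.29 + 0.00 + 0.53 + 0.12)
  = 12.3200 / 0.9400 = 13.11

13.11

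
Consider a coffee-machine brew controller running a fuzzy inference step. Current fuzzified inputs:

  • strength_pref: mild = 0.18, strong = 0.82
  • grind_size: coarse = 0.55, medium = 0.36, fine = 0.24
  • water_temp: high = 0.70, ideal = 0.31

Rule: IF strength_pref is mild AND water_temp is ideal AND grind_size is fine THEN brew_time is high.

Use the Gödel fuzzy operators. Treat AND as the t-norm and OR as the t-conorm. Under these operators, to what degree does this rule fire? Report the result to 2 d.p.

0.18

firing strength: mild=0.18, ideal=0.31, fine=0.24; AND[min(a, b)] → w = 0.18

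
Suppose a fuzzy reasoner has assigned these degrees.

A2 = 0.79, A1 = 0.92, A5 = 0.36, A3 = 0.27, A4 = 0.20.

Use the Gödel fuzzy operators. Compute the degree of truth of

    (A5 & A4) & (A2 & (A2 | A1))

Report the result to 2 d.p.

0.20

A5 & A4 = min(a, b) on (0.36, 0.20) = 0.20
A2 | A1 = max(a, b) on (0.79, 0.92) = 0.92
A2 & (A2 | A1) = min(a, b) on (0.79, 0.92) = 0.79
(A5 & A4) & (A2 & (A2 | A1)) = min(a, b) on (0.20, 0.79) = 0.20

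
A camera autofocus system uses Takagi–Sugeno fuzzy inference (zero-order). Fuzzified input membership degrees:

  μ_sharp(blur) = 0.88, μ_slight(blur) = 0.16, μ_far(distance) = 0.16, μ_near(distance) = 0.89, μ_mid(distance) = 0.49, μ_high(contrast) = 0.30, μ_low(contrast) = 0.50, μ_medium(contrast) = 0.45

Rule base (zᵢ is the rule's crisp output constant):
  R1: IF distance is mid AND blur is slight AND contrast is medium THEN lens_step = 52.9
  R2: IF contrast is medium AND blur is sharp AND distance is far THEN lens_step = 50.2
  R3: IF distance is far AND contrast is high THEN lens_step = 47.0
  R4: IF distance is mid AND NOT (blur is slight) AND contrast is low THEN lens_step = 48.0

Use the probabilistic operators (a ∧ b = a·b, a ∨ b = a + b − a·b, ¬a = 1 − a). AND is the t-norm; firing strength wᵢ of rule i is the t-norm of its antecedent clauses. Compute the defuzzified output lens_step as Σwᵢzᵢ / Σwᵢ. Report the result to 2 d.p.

R1 (z=52.9): mid=0.49, slight=0.16, medium=0.45; AND[a·b] → w = 0.0353
R2 (z=50.2): medium=0.45, sharp=0.88, far=0.16; AND[a·b] → w = 0.0634
R3 (z=47.0): far=0.16, high=0.30; AND[a·b] → w = 0.0480
R4 (z=48.0): mid=0.49, ¬slight=1−0.16=0.84, low=0.50; AND[a·b] → w = 0.2058
Weighted average = (0.0353·52.9 + 0.0634·50.2 + 0.0480·47.0 + 0.2058·48.0) / (0.0353 + 0.0634 + 0.0480 + 0.2058)
  = 17.1814 / 0.3524 = 48.75

48.75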